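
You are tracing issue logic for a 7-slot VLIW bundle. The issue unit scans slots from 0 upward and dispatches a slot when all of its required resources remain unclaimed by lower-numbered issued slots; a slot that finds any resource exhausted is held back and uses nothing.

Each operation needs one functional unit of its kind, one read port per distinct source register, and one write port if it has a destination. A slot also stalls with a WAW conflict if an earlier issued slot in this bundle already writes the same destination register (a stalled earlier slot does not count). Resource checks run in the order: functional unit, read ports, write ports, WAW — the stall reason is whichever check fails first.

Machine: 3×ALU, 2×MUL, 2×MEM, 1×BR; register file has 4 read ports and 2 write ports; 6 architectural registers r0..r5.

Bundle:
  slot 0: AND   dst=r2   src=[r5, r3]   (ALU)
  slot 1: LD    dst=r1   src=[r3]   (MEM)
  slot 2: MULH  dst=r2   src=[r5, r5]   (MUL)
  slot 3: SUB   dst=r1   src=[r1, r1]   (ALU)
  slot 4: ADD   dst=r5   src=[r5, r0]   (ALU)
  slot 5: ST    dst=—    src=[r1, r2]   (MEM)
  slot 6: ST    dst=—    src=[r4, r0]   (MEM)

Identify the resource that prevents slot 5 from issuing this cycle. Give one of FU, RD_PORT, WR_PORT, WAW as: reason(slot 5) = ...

#0 ALU src=r5,r3 dispatched  <A:2 Mu:2 Ld:2 B:1 rd:2 wr:1>
#1 MEM src=r3 dispatched  <A:2 Mu:2 Ld:1 B:1 rd:1 wr:0>
#2 MUL src=r5,r5 held:WR_PORT  <A:2 Mu:2 Ld:1 B:1 rd:1 wr:0>
#3 ALU src=r1,r1 held:WR_PORT  <A:2 Mu:2 Ld:1 B:1 rd:1 wr:0>
#4 ALU src=r5,r0 held:RD_PORT  <A:2 Mu:2 Ld:1 B:1 rd:1 wr:0>
#5 MEM src=r1,r2 held:RD_PORT  <A:2 Mu:2 Ld:1 B:1 rd:1 wr:0>
#6 MEM src=r4,r0 held:RD_PORT  <A:2 Mu:2 Ld:1 B:1 rd:1 wr:0>

reason(slot 5) = RD_PORT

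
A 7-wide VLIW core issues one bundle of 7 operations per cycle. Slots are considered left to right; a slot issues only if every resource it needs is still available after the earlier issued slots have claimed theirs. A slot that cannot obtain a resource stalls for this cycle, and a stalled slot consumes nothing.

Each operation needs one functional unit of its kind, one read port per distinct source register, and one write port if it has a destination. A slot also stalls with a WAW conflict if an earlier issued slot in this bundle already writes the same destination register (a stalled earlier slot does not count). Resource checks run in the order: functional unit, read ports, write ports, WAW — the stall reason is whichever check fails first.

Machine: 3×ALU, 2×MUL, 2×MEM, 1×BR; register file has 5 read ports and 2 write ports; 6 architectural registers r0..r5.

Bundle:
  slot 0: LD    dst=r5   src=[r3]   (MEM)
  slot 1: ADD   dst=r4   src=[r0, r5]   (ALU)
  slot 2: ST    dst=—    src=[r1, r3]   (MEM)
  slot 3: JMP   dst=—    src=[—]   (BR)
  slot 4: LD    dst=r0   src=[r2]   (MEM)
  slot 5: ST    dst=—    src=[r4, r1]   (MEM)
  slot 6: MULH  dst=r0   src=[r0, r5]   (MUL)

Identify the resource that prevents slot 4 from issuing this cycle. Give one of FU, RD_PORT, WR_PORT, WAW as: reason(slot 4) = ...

slot 0 (MEM): ISSUE — free A3,Mu2,Ld1,B1 rp4 wp1
slot 1 (ALU): ISSUE — free A2,Mu2,Ld1,B1 rp2 wp0
slot 2 (MEM): ISSUE — free A2,Mu2,Ld0,B1 rp0 wp0
slot 3 (BR): ISSUE — free A2,Mu2,Ld0,B0 rp0 wp0
slot 4 (MEM): stall FU — free A2,Mu2,Ld0,B0 rp0 wp0
slot 5 (MEM): stall FU — free A2,Mu2,Ld0,B0 rp0 wp0
slot 6 (MUL): stall RD_PORT — free A2,Mu2,Ld0,B0 rp0 wp0

reason(slot 4) = FU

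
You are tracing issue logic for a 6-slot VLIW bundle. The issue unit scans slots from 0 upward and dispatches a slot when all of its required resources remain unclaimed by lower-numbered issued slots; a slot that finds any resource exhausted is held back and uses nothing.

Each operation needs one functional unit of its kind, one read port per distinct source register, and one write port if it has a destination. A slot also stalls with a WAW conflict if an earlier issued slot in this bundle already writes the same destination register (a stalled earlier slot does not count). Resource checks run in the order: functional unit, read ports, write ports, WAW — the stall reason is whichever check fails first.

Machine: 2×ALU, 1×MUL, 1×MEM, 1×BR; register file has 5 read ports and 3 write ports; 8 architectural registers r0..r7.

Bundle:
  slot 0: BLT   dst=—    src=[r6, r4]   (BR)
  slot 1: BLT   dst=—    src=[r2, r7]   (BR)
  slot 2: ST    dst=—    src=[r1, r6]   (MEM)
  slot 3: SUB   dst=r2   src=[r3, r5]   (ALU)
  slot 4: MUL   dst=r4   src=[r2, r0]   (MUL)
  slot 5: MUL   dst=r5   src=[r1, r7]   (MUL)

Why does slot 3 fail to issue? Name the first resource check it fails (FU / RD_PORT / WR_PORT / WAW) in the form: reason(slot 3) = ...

reason(slot 3) = RD_PORT

  0. BR ⇒ go  {2A/1Mu/1Ld/0B | 3r 3w}
  1. BR ⇒ no(FU)  {2A/1Mu/1Ld/0B | 3r 3w}
  2. MEM ⇒ go  {2A/1Mu/0Ld/0B | 1r 3w}
  3. ALU→r2 ⇒ no(RD_PORT)  {2A/1Mu/0Ld/0B | 1r 3w}
  4. MUL→r4 ⇒ no(RD_PORT)  {2A/1Mu/0Ld/0B | 1r 3w}
  5. MUL→r5 ⇒ no(RD_PORT)  {2A/1Mu/0Ld/0B | 1r 3w}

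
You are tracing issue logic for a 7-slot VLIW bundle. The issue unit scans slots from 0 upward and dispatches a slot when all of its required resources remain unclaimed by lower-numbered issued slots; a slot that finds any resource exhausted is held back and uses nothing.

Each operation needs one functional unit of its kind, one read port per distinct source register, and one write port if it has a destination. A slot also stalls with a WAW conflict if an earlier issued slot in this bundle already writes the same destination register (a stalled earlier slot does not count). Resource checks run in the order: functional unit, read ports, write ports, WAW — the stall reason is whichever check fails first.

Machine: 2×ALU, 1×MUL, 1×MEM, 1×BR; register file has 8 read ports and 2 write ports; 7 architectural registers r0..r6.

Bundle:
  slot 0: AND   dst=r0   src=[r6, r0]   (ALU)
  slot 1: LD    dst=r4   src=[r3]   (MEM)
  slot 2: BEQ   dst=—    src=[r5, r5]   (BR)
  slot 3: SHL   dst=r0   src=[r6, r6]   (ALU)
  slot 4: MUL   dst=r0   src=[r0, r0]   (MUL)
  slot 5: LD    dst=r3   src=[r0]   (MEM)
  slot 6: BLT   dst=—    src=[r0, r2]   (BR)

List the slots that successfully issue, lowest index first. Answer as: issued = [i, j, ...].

issued = [0, 1, 2]

  0. ALU→r0 ⇒ go  {1A/1Mu/1Ld/1B | 6r 1w}
  1. MEM→r4 ⇒ go  {1A/1Mu/0Ld/1B | 5r 0w}
  2. BR ⇒ go  {1A/1Mu/0Ld/0B | 4r 0w}
  3. ALU→r0 ⇒ no(WR_PORT)  {1A/1Mu/0Ld/0B | 4r 0w}
  4. MUL→r0 ⇒ no(WR_PORT)  {1A/1Mu/0Ld/0B | 4r 0w}
  5. MEM→r3 ⇒ no(FU)  {1A/1Mu/0Ld/0B | 4r 0w}
  6. BR ⇒ no(FU)  {1A/1Mu/0Ld/0B | 4r 0w}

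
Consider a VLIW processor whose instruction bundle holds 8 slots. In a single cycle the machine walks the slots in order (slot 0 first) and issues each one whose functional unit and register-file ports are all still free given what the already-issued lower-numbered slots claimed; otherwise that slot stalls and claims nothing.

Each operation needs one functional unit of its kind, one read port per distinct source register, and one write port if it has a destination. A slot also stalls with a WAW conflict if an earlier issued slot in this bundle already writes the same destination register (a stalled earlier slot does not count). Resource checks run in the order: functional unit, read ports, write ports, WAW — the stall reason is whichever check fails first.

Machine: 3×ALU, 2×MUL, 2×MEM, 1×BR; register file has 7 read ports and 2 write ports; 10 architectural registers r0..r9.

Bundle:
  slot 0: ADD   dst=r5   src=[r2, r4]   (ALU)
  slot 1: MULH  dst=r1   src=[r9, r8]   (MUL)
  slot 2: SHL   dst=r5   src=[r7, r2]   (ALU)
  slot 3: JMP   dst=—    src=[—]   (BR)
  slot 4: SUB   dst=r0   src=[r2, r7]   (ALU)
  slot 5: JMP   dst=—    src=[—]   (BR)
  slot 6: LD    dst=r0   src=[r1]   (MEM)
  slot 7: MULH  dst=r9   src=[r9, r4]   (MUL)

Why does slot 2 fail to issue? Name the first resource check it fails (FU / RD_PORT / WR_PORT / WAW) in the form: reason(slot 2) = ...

reason(slot 2) = WR_PORT

(0) want 1×ALU +2rd +1wr — yes → AL2|MU2|ME2|BR1|rd5|wr1
(1) want 1×MUL +2rd +1wr — yes → AL2|MU1|ME2|BR1|rd3|wr0
(2) want 1×ALU +2rd +1wr — WR_PORT → AL2|MU1|ME2|BR1|rd3|wr0
(3) want 1×BR +0rd +0wr — yes → AL2|MU1|ME2|BR0|rd3|wr0
(4) want 1×ALU +2rd +1wr — WR_PORT → AL2|MU1|ME2|BR0|rd3|wr0
(5) want 1×BR +0rd +0wr — FU → AL2|MU1|ME2|BR0|rd3|wr0
(6) want 1×MEM +1rd +1wr — WR_PORT → AL2|MU1|ME2|BR0|rd3|wr0
(7) want 1×MUL +2rd +1wr — WR_PORT → AL2|MU1|ME2|BR0|rd3|wr0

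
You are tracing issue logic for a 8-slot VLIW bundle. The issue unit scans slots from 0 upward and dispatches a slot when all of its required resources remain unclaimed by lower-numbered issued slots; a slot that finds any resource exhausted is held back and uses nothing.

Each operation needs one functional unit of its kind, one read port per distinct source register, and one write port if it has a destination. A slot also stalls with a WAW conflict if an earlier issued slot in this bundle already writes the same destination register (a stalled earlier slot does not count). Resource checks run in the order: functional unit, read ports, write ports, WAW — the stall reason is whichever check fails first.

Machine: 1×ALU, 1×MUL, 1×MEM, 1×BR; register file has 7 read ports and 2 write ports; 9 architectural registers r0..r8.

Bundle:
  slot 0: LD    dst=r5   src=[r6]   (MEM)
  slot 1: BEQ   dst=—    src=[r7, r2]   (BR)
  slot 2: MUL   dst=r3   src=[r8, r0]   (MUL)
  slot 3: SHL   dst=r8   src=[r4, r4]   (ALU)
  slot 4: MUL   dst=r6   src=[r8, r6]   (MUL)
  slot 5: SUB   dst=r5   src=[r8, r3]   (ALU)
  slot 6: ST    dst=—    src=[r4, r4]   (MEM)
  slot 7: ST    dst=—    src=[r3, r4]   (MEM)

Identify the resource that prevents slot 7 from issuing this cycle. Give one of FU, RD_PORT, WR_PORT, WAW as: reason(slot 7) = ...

#0 MEM src=r6 dispatched  <A:1 Mu:1 Ld:0 B:1 rd:6 wr:1>
#1 BR src=r7,r2 dispatched  <A:1 Mu:1 Ld:0 B:0 rd:4 wr:1>
#2 MUL src=r8,r0 dispatched  <A:1 Mu:0 Ld:0 B:0 rd:2 wr:0>
#3 ALU src=r4,r4 held:WR_PORT  <A:1 Mu:0 Ld:0 B:0 rd:2 wr:0>
#4 MUL src=r8,r6 held:FU  <A:1 Mu:0 Ld:0 B:0 rd:2 wr:0>
#5 ALU src=r8,r3 held:WR_PORT  <A:1 Mu:0 Ld:0 B:0 rd:2 wr:0>
#6 MEM src=r4,r4 held:FU  <A:1 Mu:0 Ld:0 B:0 rd:2 wr:0>
#7 MEM src=r3,r4 held:FU  <A:1 Mu:0 Ld:0 B:0 rd:2 wr:0>

reason(slot 7) = FU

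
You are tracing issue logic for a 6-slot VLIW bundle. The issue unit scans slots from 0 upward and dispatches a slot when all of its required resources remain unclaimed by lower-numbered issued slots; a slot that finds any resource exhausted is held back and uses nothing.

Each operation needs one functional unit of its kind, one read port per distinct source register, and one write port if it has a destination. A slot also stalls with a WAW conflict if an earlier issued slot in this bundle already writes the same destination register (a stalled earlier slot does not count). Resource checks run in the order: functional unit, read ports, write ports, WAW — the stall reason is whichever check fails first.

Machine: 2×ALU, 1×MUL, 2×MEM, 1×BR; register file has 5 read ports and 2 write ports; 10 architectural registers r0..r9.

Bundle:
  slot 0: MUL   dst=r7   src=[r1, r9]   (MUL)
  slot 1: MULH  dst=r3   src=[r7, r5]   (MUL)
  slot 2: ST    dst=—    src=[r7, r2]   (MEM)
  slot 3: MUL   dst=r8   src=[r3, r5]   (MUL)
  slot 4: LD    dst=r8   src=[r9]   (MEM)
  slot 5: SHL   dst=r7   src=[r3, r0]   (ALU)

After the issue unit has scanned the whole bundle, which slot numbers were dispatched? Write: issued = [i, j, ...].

(0) want 1×MUL +2rd +1wr — yes → AL2|MU0|ME2|BR1|rd3|wr1
(1) want 1×MUL +2rd +1wr — FU → AL2|MU0|ME2|BR1|rd3|wr1
(2) want 1×MEM +2rd +0wr — yes → AL2|MU0|ME1|BR1|rd1|wr1
(3) want 1×MUL +2rd +1wr — FU → AL2|MU0|ME1|BR1|rd1|wr1
(4) want 1×MEM +1rd +1wr — yes → AL2|MU0|ME0|BR1|rd0|wr0
(5) want 1×ALU +2rd +1wr — RD_PORT → AL2|MU0|ME0|BR1|rd0|wr0

issued = [0, 2, 4]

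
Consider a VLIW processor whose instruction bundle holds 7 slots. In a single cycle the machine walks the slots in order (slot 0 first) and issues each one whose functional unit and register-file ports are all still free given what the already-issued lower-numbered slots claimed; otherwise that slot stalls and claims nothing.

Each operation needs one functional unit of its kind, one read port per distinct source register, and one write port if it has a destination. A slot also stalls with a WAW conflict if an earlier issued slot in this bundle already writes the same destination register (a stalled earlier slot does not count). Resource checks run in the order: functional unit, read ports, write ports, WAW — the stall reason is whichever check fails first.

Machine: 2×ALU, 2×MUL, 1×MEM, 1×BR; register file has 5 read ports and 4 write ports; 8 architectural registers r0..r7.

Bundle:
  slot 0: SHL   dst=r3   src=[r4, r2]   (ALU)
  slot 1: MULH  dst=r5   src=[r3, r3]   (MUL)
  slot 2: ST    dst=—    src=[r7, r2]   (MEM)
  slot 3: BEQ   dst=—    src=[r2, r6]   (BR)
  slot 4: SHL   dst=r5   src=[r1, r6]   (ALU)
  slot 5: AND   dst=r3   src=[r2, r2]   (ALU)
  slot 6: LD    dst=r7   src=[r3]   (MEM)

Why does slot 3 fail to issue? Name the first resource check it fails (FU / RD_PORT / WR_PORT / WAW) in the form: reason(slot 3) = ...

reason(slot 3) = RD_PORT

#0 ALU src=r4,r2 dispatched  <A:1 Mu:2 Ld:1 B:1 rd:3 wr:3>
#1 MUL src=r3,r3 dispatched  <A:1 Mu:1 Ld:1 B:1 rd:2 wr:2>
#2 MEM src=r7,r2 dispatched  <A:1 Mu:1 Ld:0 B:1 rd:0 wr:2>
#3 BR src=r2,r6 held:RD_PORT  <A:1 Mu:1 Ld:0 B:1 rd:0 wr:2>
#4 ALU src=r1,r6 held:RD_PORT  <A:1 Mu:1 Ld:0 B:1 rd:0 wr:2>
#5 ALU src=r2,r2 held:RD_PORT  <A:1 Mu:1 Ld:0 B:1 rd:0 wr:2>
#6 MEM src=r3 held:FU  <A:1 Mu:1 Ld:0 B:1 rd:0 wr:2>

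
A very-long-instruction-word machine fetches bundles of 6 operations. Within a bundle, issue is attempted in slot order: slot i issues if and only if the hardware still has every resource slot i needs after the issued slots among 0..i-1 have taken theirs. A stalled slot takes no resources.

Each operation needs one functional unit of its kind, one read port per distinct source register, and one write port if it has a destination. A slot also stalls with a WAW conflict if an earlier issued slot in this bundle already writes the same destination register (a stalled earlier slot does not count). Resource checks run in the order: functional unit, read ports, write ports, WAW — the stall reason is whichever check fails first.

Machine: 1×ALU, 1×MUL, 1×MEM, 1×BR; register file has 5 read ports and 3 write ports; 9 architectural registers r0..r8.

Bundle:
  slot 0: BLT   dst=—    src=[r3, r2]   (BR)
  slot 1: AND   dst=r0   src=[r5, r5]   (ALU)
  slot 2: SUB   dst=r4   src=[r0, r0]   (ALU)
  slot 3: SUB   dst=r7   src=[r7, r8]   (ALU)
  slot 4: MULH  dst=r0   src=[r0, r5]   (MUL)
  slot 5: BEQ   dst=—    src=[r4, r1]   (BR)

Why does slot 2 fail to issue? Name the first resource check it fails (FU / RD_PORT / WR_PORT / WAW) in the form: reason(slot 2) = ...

reason(slot 2) = FU

  0. BR ⇒ go  {1A/1Mu/1Ld/0B | 3r 3w}
  1. ALU→r0 ⇒ go  {0A/1Mu/1Ld/0B | 2r 2w}
  2. ALU→r4 ⇒ no(FU)  {0A/1Mu/1Ld/0B | 2r 2w}
  3. ALU→r7 ⇒ no(FU)  {0A/1Mu/1Ld/0B | 2r 2w}
  4. MUL→r0 ⇒ no(WAW)  {0A/1Mu/1Ld/0B | 2r 2w}
  5. BR ⇒ no(FU)  {0A/1Mu/1Ld/0B | 2r 2w}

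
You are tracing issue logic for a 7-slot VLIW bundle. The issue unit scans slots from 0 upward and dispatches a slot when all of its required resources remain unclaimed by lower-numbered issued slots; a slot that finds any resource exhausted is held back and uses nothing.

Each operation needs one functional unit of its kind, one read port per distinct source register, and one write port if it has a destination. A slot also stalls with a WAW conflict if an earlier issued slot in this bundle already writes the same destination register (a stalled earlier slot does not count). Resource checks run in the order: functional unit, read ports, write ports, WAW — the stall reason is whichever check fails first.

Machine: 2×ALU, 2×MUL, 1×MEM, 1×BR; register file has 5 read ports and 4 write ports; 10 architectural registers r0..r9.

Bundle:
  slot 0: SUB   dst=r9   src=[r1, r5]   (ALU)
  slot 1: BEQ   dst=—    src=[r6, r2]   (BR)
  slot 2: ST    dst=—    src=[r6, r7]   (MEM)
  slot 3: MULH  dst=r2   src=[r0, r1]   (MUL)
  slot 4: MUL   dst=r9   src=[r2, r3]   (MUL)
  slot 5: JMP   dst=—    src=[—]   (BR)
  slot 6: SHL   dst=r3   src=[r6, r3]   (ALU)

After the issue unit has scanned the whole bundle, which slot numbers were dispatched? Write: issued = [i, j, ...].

issued = [0, 1]

  0. ALU→r9 ⇒ go  {1A/2Mu/1Ld/1B | 3r 3w}
  1. BR ⇒ go  {1A/2Mu/1Ld/0B | 1r 3w}
  2. MEM ⇒ no(RD_PORT)  {1A/2Mu/1Ld/0B | 1r 3w}
  3. MUL→r2 ⇒ no(RD_PORT)  {1A/2Mu/1Ld/0B | 1r 3w}
  4. MUL→r9 ⇒ no(RD_PORT)  {1A/2Mu/1Ld/0B | 1r 3w}
  5. BR ⇒ no(FU)  {1A/2Mu/1Ld/0B | 1r 3w}
  6. ALU→r3 ⇒ no(RD_PORT)  {1A/2Mu/1Ld/0B | 1r 3w}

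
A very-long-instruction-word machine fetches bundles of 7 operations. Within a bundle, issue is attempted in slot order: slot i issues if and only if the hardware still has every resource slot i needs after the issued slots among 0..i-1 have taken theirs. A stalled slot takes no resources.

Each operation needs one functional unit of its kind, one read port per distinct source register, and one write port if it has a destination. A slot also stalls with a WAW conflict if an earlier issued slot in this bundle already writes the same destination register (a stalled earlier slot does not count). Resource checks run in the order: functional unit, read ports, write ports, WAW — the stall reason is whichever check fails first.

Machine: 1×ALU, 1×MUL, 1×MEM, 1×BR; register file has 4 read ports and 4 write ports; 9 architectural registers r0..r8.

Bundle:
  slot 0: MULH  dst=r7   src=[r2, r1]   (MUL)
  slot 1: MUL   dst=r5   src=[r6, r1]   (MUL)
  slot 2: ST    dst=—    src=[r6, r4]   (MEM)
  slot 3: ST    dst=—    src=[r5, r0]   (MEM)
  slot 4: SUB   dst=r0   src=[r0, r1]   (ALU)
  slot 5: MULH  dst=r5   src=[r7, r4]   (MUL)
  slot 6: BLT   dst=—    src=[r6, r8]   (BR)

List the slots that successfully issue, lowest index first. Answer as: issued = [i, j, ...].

issued = [0, 2]

slot 0 (MUL): ISSUE — free A1,Mu0,Ld1,B1 rp2 wp3
slot 1 (MUL): stall FU — free A1,Mu0,Ld1,B1 rp2 wp3
slot 2 (MEM): ISSUE — free A1,Mu0,Ld0,B1 rp0 wp3
slot 3 (MEM): stall FU — free A1,Mu0,Ld0,B1 rp0 wp3
slot 4 (ALU): stall RD_PORT — free A1,Mu0,Ld0,B1 rp0 wp3
slot 5 (MUL): stall FU — free A1,Mu0,Ld0,B1 rp0 wp3
slot 6 (BR): stall RD_PORT — free A1,Mu0,Ld0,B1 rp0 wp3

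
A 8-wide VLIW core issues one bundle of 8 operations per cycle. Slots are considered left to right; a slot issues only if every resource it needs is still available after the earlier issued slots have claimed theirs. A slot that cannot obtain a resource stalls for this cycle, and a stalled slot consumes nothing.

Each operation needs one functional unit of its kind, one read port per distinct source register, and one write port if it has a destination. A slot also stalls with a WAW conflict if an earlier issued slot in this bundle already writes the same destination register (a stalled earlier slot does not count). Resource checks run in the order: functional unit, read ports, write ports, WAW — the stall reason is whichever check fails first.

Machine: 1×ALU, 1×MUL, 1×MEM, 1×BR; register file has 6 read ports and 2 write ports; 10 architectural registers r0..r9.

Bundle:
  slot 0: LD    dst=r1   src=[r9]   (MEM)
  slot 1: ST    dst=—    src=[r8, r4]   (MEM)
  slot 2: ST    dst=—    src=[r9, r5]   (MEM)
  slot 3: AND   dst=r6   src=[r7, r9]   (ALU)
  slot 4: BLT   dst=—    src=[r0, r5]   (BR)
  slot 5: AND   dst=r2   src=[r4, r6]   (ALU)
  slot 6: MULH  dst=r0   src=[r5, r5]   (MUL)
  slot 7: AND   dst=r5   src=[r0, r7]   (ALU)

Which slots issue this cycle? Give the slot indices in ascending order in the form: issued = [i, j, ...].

(0) want 1×MEM +1rd +1wr — yes → AL1|MU1|ME0|BR1|rd5|wr1
(1) want 1×MEM +2rd +0wr — FU → AL1|MU1|ME0|BR1|rd5|wr1
(2) want 1×MEM +2rd +0wr — FU → AL1|MU1|ME0|BR1|rd5|wr1
(3) want 1×ALU +2rd +1wr — yes → AL0|MU1|ME0|BR1|rd3|wr0
(4) want 1×BR +2rd +0wr — yes → AL0|MU1|ME0|BR0|rd1|wr0
(5) want 1×ALU +2rd +1wr — FU → AL0|MU1|ME0|BR0|rd1|wr0
(6) want 1×MUL +1rd +1wr — WR_PORT → AL0|MU1|ME0|BR0|rd1|wr0
(7) want 1×ALU +2rd +1wr — FU → AL0|MU1|ME0|BR0|rd1|wr0

issued = [0, 3, 4]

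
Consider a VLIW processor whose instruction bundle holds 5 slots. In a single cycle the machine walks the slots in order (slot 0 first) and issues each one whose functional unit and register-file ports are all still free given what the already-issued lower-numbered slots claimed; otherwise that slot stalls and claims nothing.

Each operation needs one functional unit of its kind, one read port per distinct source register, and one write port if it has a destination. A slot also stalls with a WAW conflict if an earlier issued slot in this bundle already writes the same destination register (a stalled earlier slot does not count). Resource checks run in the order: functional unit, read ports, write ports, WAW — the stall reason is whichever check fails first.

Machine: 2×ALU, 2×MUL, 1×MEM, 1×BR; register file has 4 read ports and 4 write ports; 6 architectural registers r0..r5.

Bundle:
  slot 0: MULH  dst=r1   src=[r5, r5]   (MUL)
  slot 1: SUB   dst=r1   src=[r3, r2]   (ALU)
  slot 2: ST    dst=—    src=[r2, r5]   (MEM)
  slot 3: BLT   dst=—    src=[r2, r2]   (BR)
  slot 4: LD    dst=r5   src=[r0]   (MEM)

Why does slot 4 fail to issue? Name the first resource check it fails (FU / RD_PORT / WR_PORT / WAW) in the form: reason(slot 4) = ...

reason(slot 4) = FU

  0. MUL→r1 ⇒ go  {2A/1Mu/1Ld/1B | 3r 3w}
  1. ALU→r1 ⇒ no(WAW)  {2A/1Mu/1Ld/1B | 3r 3w}
  2. MEM ⇒ go  {2A/1Mu/0Ld/1B | 1r 3w}
  3. BR ⇒ go  {2A/1Mu/0Ld/0B | 0r 3w}
  4. MEM→r5 ⇒ no(FU)  {2A/1Mu/0Ld/0B | 0r 3w}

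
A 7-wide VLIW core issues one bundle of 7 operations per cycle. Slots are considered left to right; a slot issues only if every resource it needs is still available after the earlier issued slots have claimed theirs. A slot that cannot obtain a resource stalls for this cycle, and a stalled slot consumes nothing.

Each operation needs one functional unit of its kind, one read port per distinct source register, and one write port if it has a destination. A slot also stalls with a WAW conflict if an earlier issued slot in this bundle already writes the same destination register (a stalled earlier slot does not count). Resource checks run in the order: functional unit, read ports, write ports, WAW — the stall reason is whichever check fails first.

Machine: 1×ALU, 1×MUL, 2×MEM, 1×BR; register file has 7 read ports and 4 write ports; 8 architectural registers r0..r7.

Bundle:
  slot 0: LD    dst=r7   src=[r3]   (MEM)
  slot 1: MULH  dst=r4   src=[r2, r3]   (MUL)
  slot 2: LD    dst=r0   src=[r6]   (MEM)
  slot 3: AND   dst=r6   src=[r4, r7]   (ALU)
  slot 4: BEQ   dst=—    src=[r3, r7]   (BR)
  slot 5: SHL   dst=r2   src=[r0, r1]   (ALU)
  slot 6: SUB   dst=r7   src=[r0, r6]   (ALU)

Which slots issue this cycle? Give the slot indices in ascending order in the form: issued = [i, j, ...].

issued = [0, 1, 2, 3]

[0] MEM needs rd=1 wr=1: ok; after: ALU=1 MUL=1 MEM=1 BR=1, R=6, W=3
[1] MUL needs rd=2 wr=1: ok; after: ALU=1 MUL=0 MEM=1 BR=1, R=4, W=2
[2] MEM needs rd=1 wr=1: ok; after: ALU=1 MUL=0 MEM=0 BR=1, R=3, W=1
[3] ALU needs rd=2 wr=1: ok; after: ALU=0 MUL=0 MEM=0 BR=1, R=1, W=0
[4] BR needs rd=2 wr=0: RD_PORT; after: ALU=0 MUL=0 MEM=0 BR=1, R=1, W=0
[5] ALU needs rd=2 wr=1: FU; after: ALU=0 MUL=0 MEM=0 BR=1, R=1, W=0
[6] ALU needs rd=2 wr=1: FU; after: ALU=0 MUL=0 MEM=0 BR=1, R=1, W=0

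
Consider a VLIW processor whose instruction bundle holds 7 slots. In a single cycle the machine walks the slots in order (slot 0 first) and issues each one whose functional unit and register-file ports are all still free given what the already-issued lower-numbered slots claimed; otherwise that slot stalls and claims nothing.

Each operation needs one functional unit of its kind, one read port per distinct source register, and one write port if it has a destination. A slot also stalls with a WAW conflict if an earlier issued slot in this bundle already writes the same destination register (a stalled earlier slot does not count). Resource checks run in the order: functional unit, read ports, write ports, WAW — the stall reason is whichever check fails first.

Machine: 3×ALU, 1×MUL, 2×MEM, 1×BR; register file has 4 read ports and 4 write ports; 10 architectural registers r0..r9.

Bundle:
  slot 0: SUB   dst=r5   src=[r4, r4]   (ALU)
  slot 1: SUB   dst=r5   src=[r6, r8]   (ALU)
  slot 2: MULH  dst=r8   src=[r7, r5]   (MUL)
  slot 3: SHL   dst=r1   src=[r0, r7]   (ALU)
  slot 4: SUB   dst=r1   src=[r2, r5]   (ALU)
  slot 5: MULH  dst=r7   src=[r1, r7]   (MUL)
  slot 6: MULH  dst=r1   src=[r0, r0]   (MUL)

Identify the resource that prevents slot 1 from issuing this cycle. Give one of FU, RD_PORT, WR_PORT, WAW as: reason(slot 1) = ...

(0) want 1×ALU +1rd +1wr — yes → AL2|MU1|ME2|BR1|rd3|wr3
(1) want 1×ALU +2rd +1wr — WAW → AL2|MU1|ME2|BR1|rd3|wr3
(2) want 1×MUL +2rd +1wr — yes → AL2|MU0|ME2|BR1|rd1|wr2
(3) want 1×ALU +2rd +1wr — RD_PORT → AL2|MU0|ME2|BR1|rd1|wr2
(4) want 1×ALU +2rd +1wr — RD_PORT → AL2|MU0|ME2|BR1|rd1|wr2
(5) want 1×MUL +2rd +1wr — FU → AL2|MU0|ME2|BR1|rd1|wr2
(6) want 1×MUL +1rd +1wr — FU → AL2|MU0|ME2|BR1|rd1|wr2

reason(slot 1) = WAW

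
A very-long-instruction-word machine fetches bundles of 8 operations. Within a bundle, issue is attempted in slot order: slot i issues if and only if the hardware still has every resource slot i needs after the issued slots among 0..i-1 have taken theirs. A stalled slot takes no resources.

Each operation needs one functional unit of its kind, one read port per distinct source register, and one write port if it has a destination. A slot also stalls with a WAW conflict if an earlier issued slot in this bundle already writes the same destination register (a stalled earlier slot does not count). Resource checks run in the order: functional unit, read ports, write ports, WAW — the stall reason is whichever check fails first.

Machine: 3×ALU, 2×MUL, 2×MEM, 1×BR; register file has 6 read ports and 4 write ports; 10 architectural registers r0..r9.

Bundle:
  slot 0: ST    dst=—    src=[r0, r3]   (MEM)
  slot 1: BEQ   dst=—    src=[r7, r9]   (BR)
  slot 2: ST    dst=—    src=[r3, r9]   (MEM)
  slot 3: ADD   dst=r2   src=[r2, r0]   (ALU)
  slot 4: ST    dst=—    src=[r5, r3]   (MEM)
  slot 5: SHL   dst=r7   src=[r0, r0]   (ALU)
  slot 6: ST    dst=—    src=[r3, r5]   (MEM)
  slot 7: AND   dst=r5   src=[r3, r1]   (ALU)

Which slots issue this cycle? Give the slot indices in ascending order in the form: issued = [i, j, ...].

issued = [0, 1, 2]

(0) want 1×MEM +2rd +0wr — yes → AL3|MU2|ME1|BR1|rd4|wr4
(1) want 1×BR +2rd +0wr — yes → AL3|MU2|ME1|BR0|rd2|wr4
(2) want 1×MEM +2rd +0wr — yes → AL3|MU2|ME0|BR0|rd0|wr4
(3) want 1×ALU +2rd +1wr — RD_PORT → AL3|MU2|ME0|BR0|rd0|wr4
(4) want 1×MEM +2rd +0wr — FU → AL3|MU2|ME0|BR0|rd0|wr4
(5) want 1×ALU +1rd +1wr — RD_PORT → AL3|MU2|ME0|BR0|rd0|wr4
(6) want 1×MEM +2rd +0wr — FU → AL3|MU2|ME0|BR0|rd0|wr4
(7) want 1×ALU +2rd +1wr — RD_PORT → AL3|MU2|ME0|BR0|rd0|wr4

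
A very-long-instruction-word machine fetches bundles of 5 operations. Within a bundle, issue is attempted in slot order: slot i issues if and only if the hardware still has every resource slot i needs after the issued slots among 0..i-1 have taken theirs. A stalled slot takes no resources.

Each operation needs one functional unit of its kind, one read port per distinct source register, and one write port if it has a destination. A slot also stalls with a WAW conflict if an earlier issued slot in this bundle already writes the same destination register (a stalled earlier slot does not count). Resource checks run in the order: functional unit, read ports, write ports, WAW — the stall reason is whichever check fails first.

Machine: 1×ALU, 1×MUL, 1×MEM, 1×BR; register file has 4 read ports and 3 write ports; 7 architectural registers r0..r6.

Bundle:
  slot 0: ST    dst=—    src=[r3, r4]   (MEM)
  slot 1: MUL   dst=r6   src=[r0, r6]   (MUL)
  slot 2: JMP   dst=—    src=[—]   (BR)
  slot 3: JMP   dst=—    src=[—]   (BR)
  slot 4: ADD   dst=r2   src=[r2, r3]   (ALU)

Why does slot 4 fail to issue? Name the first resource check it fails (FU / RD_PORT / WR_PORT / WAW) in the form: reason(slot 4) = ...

reason(slot 4) = RD_PORT

  0. MEM ⇒ go  {1A/1Mu/0Ld/1B | 2r 3w}
  1. MUL→r6 ⇒ go  {1A/0Mu/0Ld/1B | 0r 2w}
  2. BR ⇒ go  {1A/0Mu/0Ld/0B | 0r 2w}
  3. BR ⇒ no(FU)  {1A/0Mu/0Ld/0B | 0r 2w}
  4. ALU→r2 ⇒ no(RD_PORT)  {1A/0Mu/0Ld/0B | 0r 2w}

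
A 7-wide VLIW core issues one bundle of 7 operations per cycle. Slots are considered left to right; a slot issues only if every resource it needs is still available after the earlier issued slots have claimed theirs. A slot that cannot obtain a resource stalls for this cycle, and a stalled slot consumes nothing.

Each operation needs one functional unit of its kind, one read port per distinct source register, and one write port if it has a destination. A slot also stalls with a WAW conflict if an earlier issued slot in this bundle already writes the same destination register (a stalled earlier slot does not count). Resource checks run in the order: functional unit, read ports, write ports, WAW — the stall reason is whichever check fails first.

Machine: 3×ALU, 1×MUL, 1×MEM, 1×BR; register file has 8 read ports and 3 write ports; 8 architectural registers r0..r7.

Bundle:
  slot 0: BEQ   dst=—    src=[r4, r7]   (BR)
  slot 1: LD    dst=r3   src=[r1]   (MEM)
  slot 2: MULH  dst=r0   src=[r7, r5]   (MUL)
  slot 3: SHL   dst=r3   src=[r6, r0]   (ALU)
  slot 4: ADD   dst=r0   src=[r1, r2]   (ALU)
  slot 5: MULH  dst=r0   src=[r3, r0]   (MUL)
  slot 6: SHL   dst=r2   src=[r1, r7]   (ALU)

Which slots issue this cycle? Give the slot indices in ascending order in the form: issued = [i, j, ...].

#0 BR src=r4,r7 dispatched  <A:3 Mu:1 Ld:1 B:0 rd:6 wr:3>
#1 MEM src=r1 dispatched  <A:3 Mu:1 Ld:0 B:0 rd:5 wr:2>
#2 MUL src=r7,r5 dispatched  <A:3 Mu:0 Ld:0 B:0 rd:3 wr:1>
#3 ALU src=r6,r0 held:WAW  <A:3 Mu:0 Ld:0 B:0 rd:3 wr:1>
#4 ALU src=r1,r2 held:WAW  <A:3 Mu:0 Ld:0 B:0 rd:3 wr:1>
#5 MUL src=r3,r0 held:FU  <A:3 Mu:0 Ld:0 B:0 rd:3 wr:1>
#6 ALU src=r1,r7 dispatched  <A:2 Mu:0 Ld:0 B:0 rd:1 wr:0>

issued = [0, 1, 2, 6]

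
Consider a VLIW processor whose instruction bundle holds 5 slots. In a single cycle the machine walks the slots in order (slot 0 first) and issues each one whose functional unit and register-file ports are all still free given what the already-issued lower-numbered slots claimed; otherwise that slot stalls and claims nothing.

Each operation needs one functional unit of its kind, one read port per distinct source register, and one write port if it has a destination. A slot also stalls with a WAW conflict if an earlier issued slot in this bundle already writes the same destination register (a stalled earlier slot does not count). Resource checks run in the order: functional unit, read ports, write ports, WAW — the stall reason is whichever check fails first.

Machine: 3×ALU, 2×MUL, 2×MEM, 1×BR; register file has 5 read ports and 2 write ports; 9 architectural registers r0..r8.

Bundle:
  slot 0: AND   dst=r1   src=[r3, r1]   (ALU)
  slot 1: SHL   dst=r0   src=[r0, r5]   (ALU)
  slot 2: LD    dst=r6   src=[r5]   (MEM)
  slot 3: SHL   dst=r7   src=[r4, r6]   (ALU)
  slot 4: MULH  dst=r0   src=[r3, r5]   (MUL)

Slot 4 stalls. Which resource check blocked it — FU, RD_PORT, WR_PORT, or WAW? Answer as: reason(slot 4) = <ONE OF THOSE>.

reason(slot 4) = RD_PORT

[0] ALU needs rd=2 wr=1: ok; after: ALU=2 MUL=2 MEM=2 BR=1, R=3, W=1
[1] ALU needs rd=2 wr=1: ok; after: ALU=1 MUL=2 MEM=2 BR=1, R=1, W=0
[2] MEM needs rd=1 wr=1: WR_PORT; after: ALU=1 MUL=2 MEM=2 BR=1, R=1, W=0
[3] ALU needs rd=2 wr=1: RD_PORT; after: ALU=1 MUL=2 MEM=2 BR=1, R=1, W=0
[4] MUL needs rd=2 wr=1: RD_PORT; after: ALU=1 MUL=2 MEM=2 BR=1, R=1, W=0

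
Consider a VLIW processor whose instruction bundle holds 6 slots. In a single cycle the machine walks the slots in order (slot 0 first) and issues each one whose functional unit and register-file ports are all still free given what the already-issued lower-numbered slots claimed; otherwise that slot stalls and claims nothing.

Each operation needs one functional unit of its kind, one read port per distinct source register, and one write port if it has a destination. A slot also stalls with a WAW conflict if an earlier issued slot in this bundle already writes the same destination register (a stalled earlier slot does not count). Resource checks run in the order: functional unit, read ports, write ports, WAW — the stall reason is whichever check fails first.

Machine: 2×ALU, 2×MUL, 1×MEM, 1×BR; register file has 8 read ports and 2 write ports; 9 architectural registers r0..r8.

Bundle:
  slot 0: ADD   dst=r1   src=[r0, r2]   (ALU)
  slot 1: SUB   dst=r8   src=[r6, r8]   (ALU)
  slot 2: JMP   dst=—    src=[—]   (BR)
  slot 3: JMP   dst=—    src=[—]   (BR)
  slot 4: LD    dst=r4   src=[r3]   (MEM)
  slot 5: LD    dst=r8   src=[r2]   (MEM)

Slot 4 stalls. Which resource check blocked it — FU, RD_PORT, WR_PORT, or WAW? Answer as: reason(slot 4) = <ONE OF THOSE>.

reason(slot 4) = WR_PORT

slot 0 (ALU): ISSUE — free A1,Mu2,Ld1,B1 rp6 wp1
slot 1 (ALU): ISSUE — free A0,Mu2,Ld1,B1 rp4 wp0
slot 2 (BR): ISSUE — free A0,Mu2,Ld1,B0 rp4 wp0
slot 3 (BR): stall FU — free A0,Mu2,Ld1,B0 rp4 wp0
slot 4 (MEM): stall WR_PORT — free A0,Mu2,Ld1,B0 rp4 wp0
slot 5 (MEM): stall WR_PORT — free A0,Mu2,Ld1,B0 rp4 wp0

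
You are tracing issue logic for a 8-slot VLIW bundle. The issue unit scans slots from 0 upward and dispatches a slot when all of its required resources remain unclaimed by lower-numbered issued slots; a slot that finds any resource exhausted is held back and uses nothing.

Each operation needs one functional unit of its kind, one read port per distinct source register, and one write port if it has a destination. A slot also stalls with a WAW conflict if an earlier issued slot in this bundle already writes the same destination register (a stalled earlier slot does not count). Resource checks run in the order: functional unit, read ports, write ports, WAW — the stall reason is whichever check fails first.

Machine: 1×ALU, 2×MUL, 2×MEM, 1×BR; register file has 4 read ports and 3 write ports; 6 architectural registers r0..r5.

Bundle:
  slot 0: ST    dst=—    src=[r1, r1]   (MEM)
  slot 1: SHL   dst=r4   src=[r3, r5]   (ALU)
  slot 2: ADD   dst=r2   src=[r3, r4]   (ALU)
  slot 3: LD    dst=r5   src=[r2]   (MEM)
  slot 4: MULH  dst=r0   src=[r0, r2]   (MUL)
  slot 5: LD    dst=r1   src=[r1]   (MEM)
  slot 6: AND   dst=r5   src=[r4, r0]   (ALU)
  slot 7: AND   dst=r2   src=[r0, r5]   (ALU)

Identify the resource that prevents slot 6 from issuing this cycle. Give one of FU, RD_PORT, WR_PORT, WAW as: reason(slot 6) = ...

slot 0 (MEM): ISSUE — free A1,Mu2,Ld1,B1 rp3 wp3
slot 1 (ALU): ISSUE — free A0,Mu2,Ld1,B1 rp1 wp2
slot 2 (ALU): stall FU — free A0,Mu2,Ld1,B1 rp1 wp2
slot 3 (MEM): ISSUE — free A0,Mu2,Ld0,B1 rp0 wp1
slot 4 (MUL): stall RD_PORT — free A0,Mu2,Ld0,B1 rp0 wp1
slot 5 (MEM): stall FU — free A0,Mu2,Ld0,B1 rp0 wp1
slot 6 (ALU): stall FU — free A0,Mu2,Ld0,B1 rp0 wp1
slot 7 (ALU): stall FU — free A0,Mu2,Ld0,B1 rp0 wp1

reason(slot 6) = FU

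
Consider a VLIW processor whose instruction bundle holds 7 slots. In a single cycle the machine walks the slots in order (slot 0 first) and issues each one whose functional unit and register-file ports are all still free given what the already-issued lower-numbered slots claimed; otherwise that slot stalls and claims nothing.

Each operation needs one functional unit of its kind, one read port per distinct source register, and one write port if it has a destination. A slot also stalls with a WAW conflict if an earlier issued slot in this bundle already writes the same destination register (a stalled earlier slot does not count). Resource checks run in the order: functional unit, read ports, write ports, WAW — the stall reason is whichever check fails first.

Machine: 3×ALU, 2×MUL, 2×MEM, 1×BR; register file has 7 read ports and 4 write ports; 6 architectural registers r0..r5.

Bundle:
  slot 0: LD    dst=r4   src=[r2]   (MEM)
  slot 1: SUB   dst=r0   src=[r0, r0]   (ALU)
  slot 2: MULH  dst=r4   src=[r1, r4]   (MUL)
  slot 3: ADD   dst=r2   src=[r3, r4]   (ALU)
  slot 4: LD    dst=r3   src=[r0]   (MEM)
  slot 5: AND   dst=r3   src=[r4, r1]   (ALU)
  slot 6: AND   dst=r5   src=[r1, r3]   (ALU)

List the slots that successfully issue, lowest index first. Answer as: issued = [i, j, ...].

(0) want 1×MEM +1rd +1wr — yes → AL3|MU2|ME1|BR1|rd6|wr3
(1) want 1×ALU +1rd +1wr — yes → AL2|MU2|ME1|BR1|rd5|wr2
(2) want 1×MUL +2rd +1wr — WAW → AL2|MU2|ME1|BR1|rd5|wr2
(3) want 1×ALU +2rd +1wr — yes → AL1|MU2|ME1|BR1|rd3|wr1
(4) want 1×MEM +1rd +1wr — yes → AL1|MU2|ME0|BR1|rd2|wr0
(5) want 1×ALU +2rd +1wr — WR_PORT → AL1|MU2|ME0|BR1|rd2|wr0
(6) want 1×ALU +2rd +1wr — WR_PORT → AL1|MU2|ME0|BR1|rd2|wr0

issued = [0, 1, 3, 4]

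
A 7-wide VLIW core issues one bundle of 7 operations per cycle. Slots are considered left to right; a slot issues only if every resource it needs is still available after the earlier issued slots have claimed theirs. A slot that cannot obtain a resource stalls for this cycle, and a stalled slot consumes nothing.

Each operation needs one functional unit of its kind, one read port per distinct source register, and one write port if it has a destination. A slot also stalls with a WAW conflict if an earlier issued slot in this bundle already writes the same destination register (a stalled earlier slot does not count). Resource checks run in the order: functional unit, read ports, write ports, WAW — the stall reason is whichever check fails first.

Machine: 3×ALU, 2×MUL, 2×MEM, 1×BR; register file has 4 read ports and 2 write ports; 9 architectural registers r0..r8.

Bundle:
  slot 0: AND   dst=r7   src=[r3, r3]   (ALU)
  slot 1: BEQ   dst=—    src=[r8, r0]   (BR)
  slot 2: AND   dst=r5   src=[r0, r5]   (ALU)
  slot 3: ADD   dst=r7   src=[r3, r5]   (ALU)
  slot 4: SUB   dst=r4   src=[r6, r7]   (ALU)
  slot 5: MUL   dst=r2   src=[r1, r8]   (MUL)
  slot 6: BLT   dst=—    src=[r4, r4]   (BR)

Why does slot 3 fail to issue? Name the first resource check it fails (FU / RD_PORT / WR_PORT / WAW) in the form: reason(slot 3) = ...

slot 0 (ALU): ISSUE — free A2,Mu2,Ld2,B1 rp3 wp1
slot 1 (BR): ISSUE — free A2,Mu2,Ld2,B0 rp1 wp1
slot 2 (ALU): stall RD_PORT — free A2,Mu2,Ld2,B0 rp1 wp1
slot 3 (ALU): stall RD_PORT — free A2,Mu2,Ld2,B0 rp1 wp1
slot 4 (ALU): stall RD_PORT — free A2,Mu2,Ld2,B0 rp1 wp1
slot 5 (MUL): stall RD_PORT — free A2,Mu2,Ld2,B0 rp1 wp1
slot 6 (BR): stall FU — free A2,Mu2,Ld2,B0 rp1 wp1

reason(slot 3) = RD_PORT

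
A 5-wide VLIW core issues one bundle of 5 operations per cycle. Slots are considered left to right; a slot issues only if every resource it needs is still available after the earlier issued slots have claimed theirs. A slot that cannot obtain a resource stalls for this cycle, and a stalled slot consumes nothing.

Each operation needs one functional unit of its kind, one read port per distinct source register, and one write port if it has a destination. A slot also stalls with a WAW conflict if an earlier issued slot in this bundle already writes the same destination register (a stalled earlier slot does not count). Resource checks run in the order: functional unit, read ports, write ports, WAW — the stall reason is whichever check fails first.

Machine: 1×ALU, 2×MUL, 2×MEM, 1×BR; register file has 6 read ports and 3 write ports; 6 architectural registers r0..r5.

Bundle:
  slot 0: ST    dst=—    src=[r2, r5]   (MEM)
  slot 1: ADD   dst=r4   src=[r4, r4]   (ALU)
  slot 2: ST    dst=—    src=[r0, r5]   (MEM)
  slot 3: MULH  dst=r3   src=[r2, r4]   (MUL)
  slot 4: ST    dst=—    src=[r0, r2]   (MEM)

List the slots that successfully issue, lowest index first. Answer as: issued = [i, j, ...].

issued = [0, 1, 2]

[0] MEM needs rd=2 wr=0: ok; after: ALU=1 MUL=2 MEM=1 BR=1, R=4, W=3
[1] ALU needs rd=1 wr=1: ok; after: ALU=0 MUL=2 MEM=1 BR=1, R=3, W=2
[2] MEM needs rd=2 wr=0: ok; after: ALU=0 MUL=2 MEM=0 BR=1, R=1, W=2
[3] MUL needs rd=2 wr=1: RD_PORT; after: ALU=0 MUL=2 MEM=0 BR=1, R=1, W=2
[4] MEM needs rd=2 wr=0: FU; after: ALU=0 MUL=2 MEM=0 BR=1, R=1, W=2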